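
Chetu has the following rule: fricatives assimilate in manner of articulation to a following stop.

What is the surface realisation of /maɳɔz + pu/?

[maɳɔdpu]

/z/ is a voiced alveolar fricative. The following trigger /p/ is a stop, so /z/ must become a stop as well.
The voiced alveolar stop is [d], so /z/ → [d].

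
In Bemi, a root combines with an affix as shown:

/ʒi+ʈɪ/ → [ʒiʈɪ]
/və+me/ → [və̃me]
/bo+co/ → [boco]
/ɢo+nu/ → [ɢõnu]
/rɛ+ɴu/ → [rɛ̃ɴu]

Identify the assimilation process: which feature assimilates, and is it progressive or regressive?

The vowel /ə/ surfaces as nasalised [ə̃] next to the following nasal /m/ — it has acquired the [+nasal] feature of its neighbour.
Likewise in the remaining data: /o/ → [õ] before /n/; /ɛ/ → [ɛ̃] before /ɴ/ — each time a vowel is nasalised next to a following nasal.
No change occurs in [ʒiʈɪ], [boco] because the vowel at the boundary is adjacent to an oral consonant, not a nasal (/i/ next to /ʈ/; /o/ next to /c/).
Because the conditioning nasal is to the right of the vowel that changes, the process is regressive (anticipatory).

regressive nasality assimilation (vowel nasalisation)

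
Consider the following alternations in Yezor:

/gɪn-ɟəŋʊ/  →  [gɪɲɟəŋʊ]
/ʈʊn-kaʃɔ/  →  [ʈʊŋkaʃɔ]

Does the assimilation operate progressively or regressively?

The segment that alternates is /n/, which surfaces as [ɲ] when adjacent to /ɟ/.
The change alveolar → palatal matches the place of the following /ɟ/, identifying this as place assimilation.
The other alternating form patterns the same way: /n/ → [ŋ] before /k/ (alveolar → velar, matching velar) — only place changes, and always toward the following segment.
Since the segment that changes precedes the conditioning segment, the assimilation is regressive.

regressive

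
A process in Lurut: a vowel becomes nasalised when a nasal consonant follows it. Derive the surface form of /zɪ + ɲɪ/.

[zɪ̃ɲɪ]

/ɪ/ sits next to the nasal /ɲ/ and is therefore nasalised to [ɪ̃].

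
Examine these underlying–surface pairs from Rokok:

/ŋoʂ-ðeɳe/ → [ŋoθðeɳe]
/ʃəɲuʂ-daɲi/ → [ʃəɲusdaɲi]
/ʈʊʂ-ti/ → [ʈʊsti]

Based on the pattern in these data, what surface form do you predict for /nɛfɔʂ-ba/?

[nɛfɔɸba]

The data show regressive place assimilation: /ʂ/ → [θ] before /ð/; /ʂ/ → [s] before /d/; /ʂ/ → [s] before /t/. In each pair only place changes, matching the following consonant, while manner and voice stay constant.
/ʂ/ is a voiceless retroflex fricative. The following trigger /b/ is bilabial, so /ʂ/ must become bilabial as well.
A voiceless bilabial fricative is [ɸ], so the surface segment is [ɸ].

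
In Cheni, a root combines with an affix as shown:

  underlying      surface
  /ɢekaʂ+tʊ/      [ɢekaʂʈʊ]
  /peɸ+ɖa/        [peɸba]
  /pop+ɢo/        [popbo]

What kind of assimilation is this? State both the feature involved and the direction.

The segment that alternates is /t/, which surfaces as [ʈ] when adjacent to /ʂ/.
The change alveolar → retroflex matches the place of the preceding /ʂ/, identifying this as place assimilation.
Manner and voice are unchanged, so the assimilation is partial, not total.
Checking the remaining alternations: /ɖ/ → [b] after /ɸ/ (retroflex → bilabial, matching bilabial); /ɢ/ → [b] after /p/ (uvular → bilabial, matching bilabial) — only place changes, and always toward the preceding segment.
Since the segment that changes follows the conditioning segment, the assimilation is progressive.

progressive place assimilation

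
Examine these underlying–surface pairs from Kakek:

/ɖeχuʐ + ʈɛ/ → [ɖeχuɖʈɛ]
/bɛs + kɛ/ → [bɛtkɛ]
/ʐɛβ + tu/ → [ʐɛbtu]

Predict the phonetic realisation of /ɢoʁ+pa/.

The data show regressive manner assimilation: /ʐ/ → [ɖ] before /ʈ/; /s/ → [t] before /k/; /β/ → [b] before /t/. In each pair only manner changes, matching the following consonant, while place and voice stay constant.
/ʁ/ is a voiced uvular fricative. The following trigger /p/ is a stop, so /ʁ/ must become a stop as well.
The voiced uvular stop is [ɢ], so /ʁ/ → [ɢ].

[ɢoɢpa]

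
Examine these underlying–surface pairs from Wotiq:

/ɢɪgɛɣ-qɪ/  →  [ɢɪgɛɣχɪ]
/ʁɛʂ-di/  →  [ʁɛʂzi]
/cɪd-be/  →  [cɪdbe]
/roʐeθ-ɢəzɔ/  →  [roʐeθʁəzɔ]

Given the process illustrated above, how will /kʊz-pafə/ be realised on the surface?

[kʊzɸafə]

The data show progressive manner assimilation: /q/ → [χ] after /ɣ/; /d/ → [z] after /ʂ/; /ɢ/ → [ʁ] after /θ/. In each pair only manner changes, matching the preceding consonant, while place and voice stay constant.
No alternation appears in [cɪdbe]: there the adjacent consonants already agree in manner (/b/ and /d/ are both stops), so this form is consistent with the same rule.
The rule targets /p/ (voiceless bilabial stop), which sits after the trigger /z/ (fricative).
A voiceless bilabial fricative is [ɸ], so the surface segment is [ɸ].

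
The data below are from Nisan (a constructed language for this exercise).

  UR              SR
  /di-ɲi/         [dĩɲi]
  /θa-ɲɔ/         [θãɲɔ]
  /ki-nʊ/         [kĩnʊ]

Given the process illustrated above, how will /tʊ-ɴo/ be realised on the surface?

[tʊ̃ɴo]

The data show regressive nasality assimilation (vowel nasalisation): /i/ → [ĩ] before /ɲ/; /a/ → [ã] before /ɲ/; /i/ → [ĩ] before /n/ — a vowel is nasalised by an immediately following nasal consonant.
The vowel /ʊ/ is adjacent to the following nasal /ɴ/, so it acquires [+nasal] and surfaces as [ʊ̃].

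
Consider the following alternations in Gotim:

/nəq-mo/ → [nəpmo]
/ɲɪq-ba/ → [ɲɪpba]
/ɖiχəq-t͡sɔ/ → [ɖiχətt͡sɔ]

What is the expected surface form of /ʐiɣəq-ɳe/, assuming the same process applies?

The data show regressive place assimilation: /q/ → [p] before /m/; /q/ → [p] before /b/; /q/ → [t] before /t͡s/. In each pair only place changes, matching the following consonant, while manner and voice stay constant.
The rule targets /q/ (voiceless uvular stop), which sits before the trigger /ɳ/ (retroflex).
The voiceless retroflex stop is [ʈ], so /q/ → [ʈ].

[ʐiɣəʈɳe]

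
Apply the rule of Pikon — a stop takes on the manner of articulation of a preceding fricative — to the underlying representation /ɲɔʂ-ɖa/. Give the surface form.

[ɲɔʂʐa]

The rule targets /ɖ/ (voiced retroflex stop), which sits after the trigger /ʂ/ (fricative).
Changing only its manner to fricative gives [ʐ] — the voiced retroflex fricative.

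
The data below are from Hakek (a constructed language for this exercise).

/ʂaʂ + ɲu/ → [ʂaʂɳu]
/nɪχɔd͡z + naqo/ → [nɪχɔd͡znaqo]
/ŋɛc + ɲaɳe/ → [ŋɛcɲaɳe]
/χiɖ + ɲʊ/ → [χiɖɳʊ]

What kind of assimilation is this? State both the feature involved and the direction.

progressive place assimilation

Underlying /ɲ/ is realised as [ɳ] next to /ʂ/; /ʂ/ itself does not change.
/ɲ/ is palatal while /ʂ/ is retroflex; the output [ɳ] is retroflex, matching the trigger — so the feature that spreads is place.
Manner and voice are unchanged, so the assimilation is partial, not total.
The other alternating form patterns the same way: /ɲ/ → [ɳ] after /ɖ/ (palatal → retroflex, matching retroflex) — only place changes, and always toward the preceding segment.
Nothing changes in [nɪχɔd͡znaqo], [ŋɛcɲaɳe]: there the adjacent consonants already agree in place (/n/ and /d͡z/ are both alveolar; /ɲ/ and /c/ are both palatal), so these forms are consistent with the same rule.
The trigger is the preceding segment, so the direction is progressive (perseverative).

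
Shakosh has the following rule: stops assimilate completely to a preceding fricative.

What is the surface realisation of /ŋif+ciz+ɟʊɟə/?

/c/ is the segment targeted by the rule; it sits immediately after /f/, so it assimilates completely and surfaces as [f].
At the second juncture, /ɟ/ likewise becomes [z] adjacent to /z/.

[ŋiffizzʊɟə]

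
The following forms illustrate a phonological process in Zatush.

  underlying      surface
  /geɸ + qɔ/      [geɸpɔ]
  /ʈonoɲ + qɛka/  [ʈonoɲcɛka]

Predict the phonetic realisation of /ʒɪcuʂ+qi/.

[ʒɪcuʂʈi]

The data show progressive place assimilation: /q/ → [p] after /ɸ/; /q/ → [c] after /ɲ/. In each pair only place changes, matching the preceding consonant, while manner and voice stay constant.
/q/ is a voiceless uvular stop. The preceding trigger /ʂ/ is retroflex, so /q/ must become retroflex as well.
Changing only its place to retroflex gives [ʈ] — the voiceless retroflex stop.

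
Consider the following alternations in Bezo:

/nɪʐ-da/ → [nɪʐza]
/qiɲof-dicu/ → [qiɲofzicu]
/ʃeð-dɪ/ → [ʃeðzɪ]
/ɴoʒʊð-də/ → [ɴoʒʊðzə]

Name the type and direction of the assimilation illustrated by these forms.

progressive manner assimilation

The segment that alternates is /d/, which surfaces as [z] when adjacent to /ʐ/.
The change stop → fricative matches the manner of the preceding /ʐ/, identifying this as manner assimilation.
Place and voice are unchanged, so the assimilation is partial, not total.
Checking the remaining alternations: /d/ → [z] after /f/ (stop → fricative, matching a fricative); /d/ → [z] after /ð/ (stop → fricative, matching a fricative) — only manner changes, and always toward the preceding segment.
Since the segment that changes follows the conditioning segment, the assimilation is progressive.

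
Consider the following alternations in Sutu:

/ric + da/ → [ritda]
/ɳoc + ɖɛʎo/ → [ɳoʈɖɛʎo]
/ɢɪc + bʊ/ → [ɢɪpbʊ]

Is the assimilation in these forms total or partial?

Underlying /c/ is realised as [t] next to /d/; /d/ itself does not change.
The change palatal → alveolar matches the place of the following /d/, identifying this as place assimilation.
Manner and voice are unchanged, so the assimilation is partial, not total.
The same holds elsewhere in the data: /c/ → [ʈ] before /ɖ/ (palatal → retroflex, matching retroflex); /c/ → [p] before /b/ (palatal → bilabial, matching bilabial) — only place changes, and always toward the following segment.

partial assimilation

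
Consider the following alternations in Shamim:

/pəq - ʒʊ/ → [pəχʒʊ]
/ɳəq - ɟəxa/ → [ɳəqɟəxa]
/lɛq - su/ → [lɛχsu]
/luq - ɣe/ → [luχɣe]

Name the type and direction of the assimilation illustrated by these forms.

Underlying /q/ is realised as [χ] next to /ʒ/; /ʒ/ itself does not change.
The change stop → fricative matches the manner of the following /ʒ/, identifying this as manner assimilation.
Place and voice are unchanged, so the assimilation is partial, not total.
The same holds elsewhere in the data: /q/ → [χ] before /s/ (stop → fricative, matching a fricative); /q/ → [χ] before /ɣ/ (stop → fricative, matching a fricative) — only manner changes, and always toward the following segment.
No alternation appears in [ɳəqɟəxa]: there the adjacent consonants already agree in manner (/q/ and /ɟ/ are both stops), so this form is consistent with the same rule.
Since the segment that changes precedes the conditioning segment, the assimilation is regressive.

regressive manner assimilation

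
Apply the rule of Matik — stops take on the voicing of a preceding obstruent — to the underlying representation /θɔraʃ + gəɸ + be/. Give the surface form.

/g/ is a voiced velar stop. The preceding trigger /ʃ/ is voiceless, so /g/ must become voiceless as well.
The voiceless velar stop is [k], so /g/ → [k].
At the second juncture, /b/ likewise becomes [p] adjacent to /ɸ/.

[θɔraʃkəɸpe]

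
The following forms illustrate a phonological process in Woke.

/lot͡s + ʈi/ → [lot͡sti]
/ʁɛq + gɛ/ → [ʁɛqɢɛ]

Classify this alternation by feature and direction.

progressive place assimilation

Comparing underlying and surface forms, /ʈ/ → [t] is the alternation; the neighbouring /t͡s/ is constant.
The change retroflex → alveolar matches the place of the preceding /t͡s/, identifying this as place assimilation.
Manner and voice are unchanged, so the assimilation is partial, not total.
The other alternating form patterns the same way: /g/ → [ɢ] after /q/ (velar → uvular, matching uvular) — only place changes, and always toward the preceding segment.
The trigger is the preceding segment, so the direction is progressive (perseverative).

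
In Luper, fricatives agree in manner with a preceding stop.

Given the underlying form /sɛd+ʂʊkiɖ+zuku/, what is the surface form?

[sɛdʈʊkiɖduku]

The rule targets /ʂ/ (voiceless retroflex fricative), which sits after the trigger /d/ (stop).
Changing only its manner to stop gives [ʈ] — the voiceless retroflex stop.
The same rule applies at the second boundary: /z/ → [d] next to /ɖ/.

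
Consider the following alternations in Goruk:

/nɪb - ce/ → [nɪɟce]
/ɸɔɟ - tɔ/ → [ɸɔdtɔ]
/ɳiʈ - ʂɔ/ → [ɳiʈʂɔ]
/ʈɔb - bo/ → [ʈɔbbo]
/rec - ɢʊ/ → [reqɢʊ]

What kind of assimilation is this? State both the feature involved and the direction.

The segment that alternates is /b/, which surfaces as [ɟ] when adjacent to /c/.
The change bilabial → palatal matches the place of the following /c/, identifying this as place assimilation.
Manner and voice are unchanged, so the assimilation is partial, not total.
The other alternating forms pattern the same way: /ɟ/ → [d] before /t/ (palatal → alveolar, matching alveolar); /c/ → [q] before /ɢ/ (palatal → uvular, matching uvular) — only place changes, and always toward the following segment.
Nothing changes in [ɳiʈʂɔ], [ʈɔbbo]: there the adjacent consonants already agree in place (/ʈ/ and /ʂ/ are both retroflex; /b/ and /b/ are both bilabial), so these forms are consistent with the same rule.
The trigger is the following segment, so the direction is regressive (anticipatory).

regressive place assimilation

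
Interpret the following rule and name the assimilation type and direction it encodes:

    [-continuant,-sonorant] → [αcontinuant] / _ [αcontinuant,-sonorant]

The rule copies [continuant] (continuancy) from the environment onto the target stops; since [±continuant] encodes the stop/fricative manner contrast, the assimilating dimension is manner.
Since the environment is written after the underscore, the trigger follows the target; the direction is regressive.

regressive manner assimilation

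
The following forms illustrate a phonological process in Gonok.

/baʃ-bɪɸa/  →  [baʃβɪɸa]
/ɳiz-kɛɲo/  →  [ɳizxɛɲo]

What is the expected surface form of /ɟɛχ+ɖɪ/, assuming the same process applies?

[ɟɛχʐɪ]

The data show progressive manner assimilation: /b/ → [β] after /ʃ/; /k/ → [x] after /z/. In each pair only manner changes, matching the preceding consonant, while place and voice stay constant.
/ɖ/ is a voiced retroflex stop. The preceding trigger /χ/ is a fricative, so /ɖ/ must become a fricative as well.
A voiced retroflex fricative is [ʐ], so the surface segment is [ʐ].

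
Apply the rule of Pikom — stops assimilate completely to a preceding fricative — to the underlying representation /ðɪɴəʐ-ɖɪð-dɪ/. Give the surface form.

/ɖ/ is the segment targeted by the rule; it sits immediately after /ʐ/, so it assimilates completely and surfaces as [ʐ].
At the second juncture, /d/ likewise becomes [ð] adjacent to /ð/.

[ðɪɴəʐʐɪððɪ]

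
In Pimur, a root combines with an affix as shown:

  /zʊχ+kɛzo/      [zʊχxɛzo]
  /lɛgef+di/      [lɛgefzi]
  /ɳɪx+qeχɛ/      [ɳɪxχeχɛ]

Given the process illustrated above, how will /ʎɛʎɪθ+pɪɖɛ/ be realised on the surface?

The data show progressive manner assimilation: /k/ → [x] after /χ/; /d/ → [z] after /f/; /q/ → [χ] after /x/. In each pair only manner changes, matching the preceding consonant, while place and voice stay constant.
/p/ is a voiceless bilabial stop. The preceding trigger /θ/ is a fricative, so /p/ must become a fricative as well.
The voiceless bilabial fricative is [ɸ], so /p/ → [ɸ].

[ʎɛʎɪθɸɪɖɛ]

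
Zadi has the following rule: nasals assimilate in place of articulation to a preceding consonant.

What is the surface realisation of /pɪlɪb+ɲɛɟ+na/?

[pɪlɪbmɛɟɲa]

/ɲ/ is a voiced palatal nasal. The preceding trigger /b/ is bilabial, so /ɲ/ must become bilabial as well.
Changing only its place to bilabial gives [m] — the voiced bilabial nasal.
At the second juncture, /n/ likewise becomes [ɲ] adjacent to /ɟ/.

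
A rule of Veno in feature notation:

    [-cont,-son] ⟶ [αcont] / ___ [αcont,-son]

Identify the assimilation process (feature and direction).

The rule copies [cont] (continuancy) from the environment onto the target stops; since [±cont] encodes the stop/fricative manner contrast, the assimilating dimension is manner.
Since the environment is written after the underscore, the trigger follows the target; the direction is regressive.

regressive manner assimilation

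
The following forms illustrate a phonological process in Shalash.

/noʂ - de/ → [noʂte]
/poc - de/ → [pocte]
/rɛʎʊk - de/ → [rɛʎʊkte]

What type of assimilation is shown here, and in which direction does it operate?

Underlying /d/ is realised as [t] next to /ʂ/; /ʂ/ itself does not change.
/d/ is voiced while /ʂ/ is voiceless; the output [t] is voiceless, matching the trigger — so the feature that spreads is voicing.
Place and manner are unchanged, so the assimilation is partial, not total.
Checking the remaining alternations: /d/ → [t] after /c/ (voiced → voiceless, matching voiceless); /d/ → [t] after /k/ (voiced → voiceless, matching voiceless) — only voicing changes, and always toward the preceding segment.
The trigger is the preceding segment, so the direction is progressive (perseverative).

progressive voicing assimilation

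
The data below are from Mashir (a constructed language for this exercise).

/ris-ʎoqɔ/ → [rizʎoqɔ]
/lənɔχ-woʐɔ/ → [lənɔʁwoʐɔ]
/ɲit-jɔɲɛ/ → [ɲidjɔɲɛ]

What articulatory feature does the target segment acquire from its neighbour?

voicing

The segment that alternates is /s/, which surfaces as [z] when adjacent to /ʎ/.
The change voiceless → voiced matches the voicing of the following /ʎ/, identifying this as voicing assimilation.
The same holds elsewhere in the data: /χ/ → [ʁ] before /w/ (voiceless → voiced, matching voiced); /t/ → [d] before /j/ (voiceless → voiced, matching voiced) — only voicing changes, and always toward the following segment.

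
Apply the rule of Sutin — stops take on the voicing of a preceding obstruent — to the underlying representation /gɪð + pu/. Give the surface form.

[gɪðbu]

/p/ is a voiceless bilabial stop. The preceding trigger /ð/ is voiced, so /p/ must become voiced as well.
A voiced bilabial stop is [b], so the surface segment is [b].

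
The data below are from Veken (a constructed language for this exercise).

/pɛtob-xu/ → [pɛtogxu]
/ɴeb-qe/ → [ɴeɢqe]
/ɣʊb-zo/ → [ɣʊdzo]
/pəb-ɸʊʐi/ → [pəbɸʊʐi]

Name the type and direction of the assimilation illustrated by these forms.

regressive place assimilation

Underlying /b/ is realised as [g] next to /x/; /x/ itself does not change.
The change bilabial → velar matches the place of the following /x/, identifying this as place assimilation.
Manner and voice are unchanged, so the assimilation is partial, not total.
The same holds elsewhere in the data: /b/ → [ɢ] before /q/ (bilabial → uvular, matching uvular); /b/ → [d] before /z/ (bilabial → alveolar, matching alveolar) — only place changes, and always toward the following segment.
Nothing changes in [pəbɸʊʐi]: there the adjacent consonants already agree in place (/b/ and /ɸ/ are both bilabial), so this form is consistent with the same rule.
Since the segment that changes precedes the conditioning segment, the assimilation is regressive.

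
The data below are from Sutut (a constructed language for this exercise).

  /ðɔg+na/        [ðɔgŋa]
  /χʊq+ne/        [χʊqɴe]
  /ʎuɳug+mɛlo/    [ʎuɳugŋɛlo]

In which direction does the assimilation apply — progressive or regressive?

progressive

Comparing underlying and surface forms, /n/ → [ŋ] is the alternation; the neighbouring /g/ is constant.
The change alveolar → velar matches the place of the preceding /g/, identifying this as place assimilation.
The other alternating forms pattern the same way: /n/ → [ɴ] after /q/ (alveolar → uvular, matching uvular); /m/ → [ŋ] after /g/ (bilabial → velar, matching velar) — only place changes, and always toward the preceding segment.
The trigger is the preceding segment, so the direction is progressive (perseverative).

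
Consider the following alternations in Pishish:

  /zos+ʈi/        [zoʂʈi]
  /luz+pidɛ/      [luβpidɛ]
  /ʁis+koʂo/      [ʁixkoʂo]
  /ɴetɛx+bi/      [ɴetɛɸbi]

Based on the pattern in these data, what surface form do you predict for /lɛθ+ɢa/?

[lɛχɢa]

The data show regressive place assimilation: /s/ → [ʂ] before /ʈ/; /z/ → [β] before /p/; /s/ → [x] before /k/; /x/ → [ɸ] before /b/. In each pair only place changes, matching the following consonant, while manner and voice stay constant.
/θ/ is a voiceless dental fricative. The following trigger /ɢ/ is uvular, so /θ/ must become uvular as well.
Changing only its place to uvular gives [χ] — the voiceless uvular fricative.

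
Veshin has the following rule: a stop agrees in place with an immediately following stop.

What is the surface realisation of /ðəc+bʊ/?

The rule targets /c/ (voiceless palatal stop), which sits before the trigger /b/ (bilabial).
The voiceless bilabial stop is [p], so /c/ → [p].

[ðəpbʊ]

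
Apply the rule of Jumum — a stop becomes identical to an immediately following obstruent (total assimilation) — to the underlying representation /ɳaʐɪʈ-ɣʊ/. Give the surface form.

/ʈ/ is the segment targeted by the rule; it sits immediately before /ɣ/, so it assimilates completely and surfaces as [ɣ].

[ɳaʐɪɣɣʊ]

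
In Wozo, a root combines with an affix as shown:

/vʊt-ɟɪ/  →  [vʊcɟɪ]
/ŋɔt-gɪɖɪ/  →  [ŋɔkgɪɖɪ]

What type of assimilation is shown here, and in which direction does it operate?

Underlying /t/ is realised as [c] next to /ɟ/; /ɟ/ itself does not change.
/t/ is alveolar while /ɟ/ is palatal; the output [c] is palatal, matching the trigger — so the feature that spreads is place.
Manner and voice are unchanged, so the assimilation is partial, not total.
The other alternating form patterns the same way: /t/ → [k] before /g/ (alveolar → velar, matching velar) — only place changes, and always toward the following segment.
Since the segment that changes precedes the conditioning segment, the assimilation is regressive.

regressive place assimilation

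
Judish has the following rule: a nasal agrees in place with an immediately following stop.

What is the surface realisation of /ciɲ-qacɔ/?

[ciɴqacɔ]

The rule targets /ɲ/ (voiced palatal nasal), which sits before the trigger /q/ (uvular).
The voiced uvular nasal is [ɴ], so /ɲ/ → [ɴ].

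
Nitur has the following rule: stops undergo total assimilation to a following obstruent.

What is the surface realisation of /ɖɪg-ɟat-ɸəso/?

[ɖɪɟɟaɸɸəso]

/g/ is the segment targeted by the rule; it sits immediately before /ɟ/, so it assimilates completely and surfaces as [ɟ].
At the second juncture, /t/ likewise becomes [ɸ] adjacent to /ɸ/.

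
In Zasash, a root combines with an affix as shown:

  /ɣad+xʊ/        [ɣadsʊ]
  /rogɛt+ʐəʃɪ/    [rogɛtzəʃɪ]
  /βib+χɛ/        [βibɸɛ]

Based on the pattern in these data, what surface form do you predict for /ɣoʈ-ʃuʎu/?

[ɣoʈʂuʎu]

The data show progressive place assimilation: /x/ → [s] after /d/; /ʐ/ → [z] after /t/; /χ/ → [ɸ] after /b/. In each pair only place changes, matching the preceding consonant, while manner and voice stay constant.
The rule targets /ʃ/ (voiceless postalveolar fricative), which sits after the trigger /ʈ/ (retroflex).
A voiceless retroflex fricative is [ʂ], so the surface segment is [ʂ].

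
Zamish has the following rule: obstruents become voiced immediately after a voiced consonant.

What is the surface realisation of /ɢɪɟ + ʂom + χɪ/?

/ʂ/ is a voiceless retroflex fricative. The preceding trigger /ɟ/ is voiced, so /ʂ/ must become voiced as well.
The voiced retroflex fricative is [ʐ], so /ʂ/ → [ʐ].
The same rule applies at the second boundary: /χ/ → [ʁ] next to /m/.

[ɢɪɟʐomʁɪ]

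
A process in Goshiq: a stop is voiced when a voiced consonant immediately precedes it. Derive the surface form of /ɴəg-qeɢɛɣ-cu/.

[ɴəgɢeɢɛɣɟu]

The rule targets /q/ (voiceless uvular stop), which sits after the trigger /g/ (voiced).
A voiced uvular stop is [ɢ], so the surface segment is [ɢ].
At the second juncture, /c/ likewise becomes [ɟ] adjacent to /ɣ/.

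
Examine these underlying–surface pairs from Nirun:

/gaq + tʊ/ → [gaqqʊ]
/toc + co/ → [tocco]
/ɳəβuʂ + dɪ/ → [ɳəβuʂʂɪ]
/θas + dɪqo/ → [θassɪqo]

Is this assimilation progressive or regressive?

progressive

Comparing underlying and surface forms, /t/ → [q] is the alternation; the neighbouring /q/ is constant.
The output [q] is identical to the trigger /q/ — every feature (place, manner, voicing) has been copied — so this is total assimilation.
The other forms behave the same way: /d/ → [ʂ] after /ʂ/; /d/ → [s] after /s/ — in each case the output is a copy of the preceding consonant.
In [tocco] the two consonants at the boundary are already identical (/c/ + /c/), so the rule applies vacuously and nothing changes.
Since the segment that changes follows the conditioning segment, the assimilation is progressive.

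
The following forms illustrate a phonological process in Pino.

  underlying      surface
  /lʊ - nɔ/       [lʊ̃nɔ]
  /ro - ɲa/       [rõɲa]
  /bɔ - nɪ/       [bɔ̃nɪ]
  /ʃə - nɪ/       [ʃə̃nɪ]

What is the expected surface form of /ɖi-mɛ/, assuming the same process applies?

[ɖĩmɛ]

The data show regressive nasality assimilation (vowel nasalisation): /ʊ/ → [ʊ̃] before /n/; /o/ → [õ] before /ɲ/; /ɔ/ → [ɔ̃] before /n/; /ə/ → [ə̃] before /n/ — a vowel is nasalised by an immediately following nasal consonant.
/i/ sits next to the nasal /m/ and is therefore nasalised to [ĩ].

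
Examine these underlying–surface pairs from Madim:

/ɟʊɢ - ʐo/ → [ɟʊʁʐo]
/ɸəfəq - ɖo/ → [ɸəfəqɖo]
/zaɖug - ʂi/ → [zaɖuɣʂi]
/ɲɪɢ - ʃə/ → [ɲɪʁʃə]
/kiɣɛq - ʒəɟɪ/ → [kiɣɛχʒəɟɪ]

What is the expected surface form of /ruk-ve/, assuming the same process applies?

The data show regressive manner assimilation: /ɢ/ → [ʁ] before /ʐ/; /g/ → [ɣ] before /ʂ/; /ɢ/ → [ʁ] before /ʃ/; /q/ → [χ] before /ʒ/. In each pair only manner changes, matching the following consonant, while place and voice stay constant.
No alternation appears in [ɸəfəqɖo]: there the adjacent consonants already agree in manner (/q/ and /ɖ/ are both stops), so this form is consistent with the same rule.
The rule targets /k/ (voiceless velar stop), which sits before the trigger /v/ (fricative).
Changing only its manner to fricative gives [x] — the voiceless velar fricative.

[ruxve]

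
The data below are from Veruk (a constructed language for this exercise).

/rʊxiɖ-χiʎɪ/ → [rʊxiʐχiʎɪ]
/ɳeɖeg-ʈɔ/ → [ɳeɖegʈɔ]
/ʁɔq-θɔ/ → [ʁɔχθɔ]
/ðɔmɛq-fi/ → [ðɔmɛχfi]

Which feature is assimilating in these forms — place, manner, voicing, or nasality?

Comparing underlying and surface forms, /ɖ/ → [ʐ] is the alternation; the neighbouring /χ/ is constant.
The change stop → fricative matches the manner of the following /χ/, identifying this as manner assimilation.
The same holds elsewhere in the data: /q/ → [χ] before /θ/ (stop → fricative, matching a fricative); /q/ → [χ] before /f/ (stop → fricative, matching a fricative) — only manner changes, and always toward the following segment.
No alternation appears in [ɳeɖegʈɔ]: there the adjacent consonants already agree in manner (/g/ and /ʈ/ are both stops), so this form is consistent with the same rule.

manner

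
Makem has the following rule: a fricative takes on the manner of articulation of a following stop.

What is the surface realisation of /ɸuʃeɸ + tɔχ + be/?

The rule targets /ɸ/ (voiceless bilabial fricative), which sits before the trigger /t/ (stop).
Changing only its manner to stop gives [p] — the voiceless bilabial stop.
At the second juncture, /χ/ likewise becomes [q] adjacent to /b/.

[ɸuʃeptɔqbe]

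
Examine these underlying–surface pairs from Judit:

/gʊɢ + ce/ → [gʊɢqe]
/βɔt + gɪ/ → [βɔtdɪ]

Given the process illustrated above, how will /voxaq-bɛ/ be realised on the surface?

[voxaqɢɛ]

The data show progressive place assimilation: /c/ → [q] after /ɢ/; /g/ → [d] after /t/. In each pair only place changes, matching the preceding consonant, while manner and voice stay constant.
The rule targets /b/ (voiced bilabial stop), which sits after the trigger /q/ (uvular).
Changing only its place to uvular gives [ɢ] — the voiced uvular stop.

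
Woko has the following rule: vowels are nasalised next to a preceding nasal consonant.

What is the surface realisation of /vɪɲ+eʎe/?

[vɪɲẽʎe]

The vowel /e/ is adjacent to the preceding nasal /ɲ/, so it acquires [+nasal] and surfaces as [ẽ].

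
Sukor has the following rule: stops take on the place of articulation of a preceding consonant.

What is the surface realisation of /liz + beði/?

[lizdeði]

The rule targets /b/ (voiced bilabial stop), which sits after the trigger /z/ (alveolar).
A voiced alveolar stop is [d], so the surface segment is [d].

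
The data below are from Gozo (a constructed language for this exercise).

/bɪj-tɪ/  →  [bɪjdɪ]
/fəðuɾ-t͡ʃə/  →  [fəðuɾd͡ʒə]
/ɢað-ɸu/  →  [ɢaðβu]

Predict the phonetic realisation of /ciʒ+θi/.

The data show progressive voicing assimilation: /t/ → [d] after /j/; /t͡ʃ/ → [d͡ʒ] after /ɾ/; /ɸ/ → [β] after /ð/. In each pair only voicing changes, matching the preceding consonant, while place and manner stay constant.
/θ/ is a voiceless dental fricative. The preceding trigger /ʒ/ is voiced, so /θ/ must become voiced as well.
Changing only its voicing to voiced gives [ð] — the voiced dental fricative.

[ciʒði]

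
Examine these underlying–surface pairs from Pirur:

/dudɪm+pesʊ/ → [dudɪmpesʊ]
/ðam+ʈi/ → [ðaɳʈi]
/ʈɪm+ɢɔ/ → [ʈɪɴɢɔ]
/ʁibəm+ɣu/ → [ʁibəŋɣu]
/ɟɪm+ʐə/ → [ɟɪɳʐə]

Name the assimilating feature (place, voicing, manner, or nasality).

Comparing underlying and surface forms, /m/ → [ɳ] is the alternation; the neighbouring /ʈ/ is constant.
The change bilabial → retroflex matches the place of the following /ʈ/, identifying this as place assimilation.
The same holds elsewhere in the data: /m/ → [ɴ] before /ɢ/ (bilabial → uvular, matching uvular); /m/ → [ŋ] before /ɣ/ (bilabial → velar, matching velar); /m/ → [ɳ] before /ʐ/ (bilabial → retroflex, matching retroflex) — only place changes, and always toward the following segment.
No alternation appears in [dudɪmpesʊ]: there the adjacent consonants already agree in place (/m/ and /p/ are both bilabial), so this form is consistent with the same rule.

place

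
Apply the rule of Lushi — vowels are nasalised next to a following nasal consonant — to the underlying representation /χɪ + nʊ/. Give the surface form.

The vowel /ɪ/ is adjacent to the following nasal /n/, so it acquires [+nasal] and surfaces as [ɪ̃].

[χɪ̃nʊ]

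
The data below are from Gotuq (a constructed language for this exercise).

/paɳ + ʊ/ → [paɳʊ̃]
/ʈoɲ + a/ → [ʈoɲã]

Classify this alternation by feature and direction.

progressive nasality assimilation (vowel nasalisation)

The vowel /ʊ/ surfaces as nasalised [ʊ̃] next to the preceding nasal /ɳ/ — it has acquired the [+nasal] feature of its neighbour.
Likewise in the remaining data: /a/ → [ã] after /ɲ/ — each time a vowel is nasalised next to a preceding nasal.
Because the conditioning nasal is to the left of the vowel that changes, the process is progressive (perseverative).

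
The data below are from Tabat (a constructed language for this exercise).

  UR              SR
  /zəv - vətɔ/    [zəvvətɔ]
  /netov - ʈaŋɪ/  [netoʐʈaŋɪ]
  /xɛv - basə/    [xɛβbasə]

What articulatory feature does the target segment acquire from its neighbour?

place

Underlying /v/ is realised as [ʐ] next to /ʈ/; /ʈ/ itself does not change.
The change labiodental → retroflex matches the place of the following /ʈ/, identifying this as place assimilation.
The other alternating form patterns the same way: /v/ → [β] before /b/ (labiodental → bilabial, matching bilabial) — only place changes, and always toward the following segment.
No alternation appears in [zəvvətɔ]: there the adjacent consonants already agree in place (/v/ and /v/ are both labiodental), so this form is consistent with the same rule.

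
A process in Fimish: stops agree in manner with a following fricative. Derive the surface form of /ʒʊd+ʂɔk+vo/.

[ʒʊzʂɔxvo]

/d/ is a voiced alveolar stop. The following trigger /ʂ/ is a fricative, so /d/ must become a fricative as well.
The voiced alveolar fricative is [z], so /d/ → [z].
At the second juncture, /k/ likewise becomes [x] adjacent to /v/.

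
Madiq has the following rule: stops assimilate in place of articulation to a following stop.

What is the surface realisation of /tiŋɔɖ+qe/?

/ɖ/ is a voiced retroflex stop. The following trigger /q/ is uvular, so /ɖ/ must become uvular as well.
The voiced uvular stop is [ɢ], so /ɖ/ → [ɢ].

[tiŋɔɢqe]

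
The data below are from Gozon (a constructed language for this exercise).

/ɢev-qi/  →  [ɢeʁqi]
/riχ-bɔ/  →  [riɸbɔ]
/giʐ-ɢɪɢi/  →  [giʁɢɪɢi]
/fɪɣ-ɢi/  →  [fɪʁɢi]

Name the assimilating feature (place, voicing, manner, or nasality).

Comparing underlying and surface forms, /v/ → [ʁ] is the alternation; the neighbouring /q/ is constant.
/v/ is labiodental while /q/ is uvular; the output [ʁ] is uvular, matching the trigger — so the feature that spreads is place.
The other alternating forms pattern the same way: /χ/ → [ɸ] before /b/ (uvular → bilabial, matching bilabial); /ʐ/ → [ʁ] before /ɢ/ (retroflex → uvular, matching uvular); /ɣ/ → [ʁ] before /ɢ/ (velar → uvular, matching uvular) — only place changes, and always toward the following segment.

place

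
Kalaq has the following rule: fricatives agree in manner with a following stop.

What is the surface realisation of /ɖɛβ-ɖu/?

[ɖɛbɖu]

The rule targets /β/ (voiced bilabial fricative), which sits before the trigger /ɖ/ (stop).
A voiced bilabial stop is [b], so the surface segment is [b].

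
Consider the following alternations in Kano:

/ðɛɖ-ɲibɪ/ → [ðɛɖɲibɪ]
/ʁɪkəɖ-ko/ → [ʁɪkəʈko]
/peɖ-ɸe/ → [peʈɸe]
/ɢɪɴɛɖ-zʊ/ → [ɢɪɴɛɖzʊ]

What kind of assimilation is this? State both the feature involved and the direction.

regressive voicing assimilation

The segment that alternates is /ɖ/, which surfaces as [ʈ] when adjacent to /k/.
/ɖ/ is voiced while /k/ is voiceless; the output [ʈ] is voiceless, matching the trigger — so the feature that spreads is voicing.
Place and manner are unchanged, so the assimilation is partial, not total.
Checking the remaining alternation: /ɖ/ → [ʈ] before /ɸ/ (voiced → voiceless, matching voiceless) — only voicing changes, and always toward the following segment.
No alternation appears in [ðɛɖɲibɪ], [ɢɪɴɛɖzʊ]: there the adjacent consonants already agree in voicing (/ɖ/ and /ɲ/ are both voiced; /ɖ/ and /z/ are both voiced), so these forms are consistent with the same rule.
The trigger is the following segment, so the direction is regressive (anticipatory).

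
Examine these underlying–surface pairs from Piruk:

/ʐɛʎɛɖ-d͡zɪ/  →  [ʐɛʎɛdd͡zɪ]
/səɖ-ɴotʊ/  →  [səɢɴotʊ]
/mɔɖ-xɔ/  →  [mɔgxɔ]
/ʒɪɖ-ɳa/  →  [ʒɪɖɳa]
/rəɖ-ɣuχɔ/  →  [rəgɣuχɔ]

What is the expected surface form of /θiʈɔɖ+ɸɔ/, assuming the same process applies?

[θiʈɔbɸɔ]

The data show regressive place assimilation: /ɖ/ → [d] before /d͡z/; /ɖ/ → [ɢ] before /ɴ/; /ɖ/ → [g] before /x/; /ɖ/ → [g] before /ɣ/. In each pair only place changes, matching the following consonant, while manner and voice stay constant.
No alternation appears in [ʒɪɖɳa]: there the adjacent consonants already agree in place (/ɖ/ and /ɳ/ are both retroflex), so this form is consistent with the same rule.
The rule targets /ɖ/ (voiced retroflex stop), which sits before the trigger /ɸ/ (bilabial).
Changing only its place to bilabial gives [b] — the voiced bilabial stop.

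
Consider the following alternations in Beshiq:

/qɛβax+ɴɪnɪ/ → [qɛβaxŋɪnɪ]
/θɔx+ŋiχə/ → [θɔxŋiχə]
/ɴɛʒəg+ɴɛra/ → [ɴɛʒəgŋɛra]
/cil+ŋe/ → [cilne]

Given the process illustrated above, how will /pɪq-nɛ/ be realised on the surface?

The data show progressive place assimilation: /ɴ/ → [ŋ] after /x/; /ɴ/ → [ŋ] after /g/; /ŋ/ → [n] after /l/. In each pair only place changes, matching the preceding consonant, while manner and voice stay constant.
No alternation appears in [θɔxŋiχə]: there the adjacent consonants already agree in place (/ŋ/ and /x/ are both velar), so this form is consistent with the same rule.
The rule targets /n/ (voiced alveolar nasal), which sits after the trigger /q/ (uvular).
A voiced uvular nasal is [ɴ], so the surface segment is [ɴ].

[pɪqɴɛ]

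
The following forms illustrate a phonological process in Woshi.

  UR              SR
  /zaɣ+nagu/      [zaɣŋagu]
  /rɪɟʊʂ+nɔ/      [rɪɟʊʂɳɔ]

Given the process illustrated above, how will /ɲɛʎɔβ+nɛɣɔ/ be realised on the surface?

The data show progressive place assimilation: /n/ → [ŋ] after /ɣ/; /n/ → [ɳ] after /ʂ/. In each pair only place changes, matching the preceding consonant, while manner and voice stay constant.
/n/ is a voiced alveolar nasal. The preceding trigger /β/ is bilabial, so /n/ must become bilabial as well.
Changing only its place to bilabial gives [m] — the voiced bilabial nasal.

[ɲɛʎɔβmɛɣɔ]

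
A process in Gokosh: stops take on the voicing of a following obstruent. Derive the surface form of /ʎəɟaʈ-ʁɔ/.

[ʎəɟaɖʁɔ]

/ʈ/ is a voiceless retroflex stop. The following trigger /ʁ/ is voiced, so /ʈ/ must become voiced as well.
A voiced retroflex stop is [ɖ], so the surface segment is [ɖ].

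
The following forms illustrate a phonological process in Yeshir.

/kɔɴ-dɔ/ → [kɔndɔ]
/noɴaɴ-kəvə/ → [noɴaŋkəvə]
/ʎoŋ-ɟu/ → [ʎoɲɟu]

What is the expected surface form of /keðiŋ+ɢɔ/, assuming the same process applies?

[keðiɴɢɔ]

The data show regressive place assimilation: /ɴ/ → [n] before /d/; /ɴ/ → [ŋ] before /k/; /ŋ/ → [ɲ] before /ɟ/. In each pair only place changes, matching the following consonant, while manner and voice stay constant.
/ŋ/ is a voiced velar nasal. The following trigger /ɢ/ is uvular, so /ŋ/ must become uvular as well.
The voiced uvular nasal is [ɴ], so /ŋ/ → [ɴ].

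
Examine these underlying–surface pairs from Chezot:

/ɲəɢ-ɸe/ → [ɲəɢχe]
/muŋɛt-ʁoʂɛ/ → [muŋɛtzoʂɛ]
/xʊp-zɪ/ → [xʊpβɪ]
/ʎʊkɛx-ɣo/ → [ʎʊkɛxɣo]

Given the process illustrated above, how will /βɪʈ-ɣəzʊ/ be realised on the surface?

The data show progressive place assimilation: /ɸ/ → [χ] after /ɢ/; /ʁ/ → [z] after /t/; /z/ → [β] after /p/. In each pair only place changes, matching the preceding consonant, while manner and voice stay constant.
No alternation appears in [ʎʊkɛxɣo]: there the adjacent consonants already agree in place (/ɣ/ and /x/ are both velar), so this form is consistent with the same rule.
/ɣ/ is a voiced velar fricative. The preceding trigger /ʈ/ is retroflex, so /ɣ/ must become retroflex as well.
Changing only its place to retroflex gives [ʐ] — the voiced retroflex fricative.

[βɪʈʐəzʊ]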